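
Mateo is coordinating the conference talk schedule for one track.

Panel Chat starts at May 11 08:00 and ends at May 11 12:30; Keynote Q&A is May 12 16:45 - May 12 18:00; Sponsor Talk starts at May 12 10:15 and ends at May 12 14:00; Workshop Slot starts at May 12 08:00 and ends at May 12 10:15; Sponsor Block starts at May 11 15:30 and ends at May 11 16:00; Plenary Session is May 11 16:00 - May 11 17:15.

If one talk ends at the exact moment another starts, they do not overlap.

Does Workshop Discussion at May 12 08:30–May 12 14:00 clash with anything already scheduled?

Panel Chat: ends May 11 12:30 at or before Workshop Discussion starts May 12 08:30 → clear.
Sponsor Block: ends May 11 16:00 at or before Workshop Discussion starts May 12 08:30 → clear.
Plenary Session: ends May 11 17:15 at or before Workshop Discussion starts May 12 08:30 → clear.
Workshop Slot: starts May 12 08:00 before Workshop Discussion ends May 12 14:00, and ends May 12 10:15 after Workshop Discussion starts May 12 08:30 → overlap.
Sponsor Talk: starts May 12 10:15 before Workshop Discussion ends May 12 14:00, and ends May 12 14:00 after Workshop Discussion starts May 12 08:30 → overlap.
Keynote Q&A: starts May 12 16:45 at or after Workshop Discussion ends May 12 14:00 → clear.
Workshop Discussion overlaps Sponsor Talk, Workshop Slot.

Yes — it overlaps Sponsor Talk, Workshop Slot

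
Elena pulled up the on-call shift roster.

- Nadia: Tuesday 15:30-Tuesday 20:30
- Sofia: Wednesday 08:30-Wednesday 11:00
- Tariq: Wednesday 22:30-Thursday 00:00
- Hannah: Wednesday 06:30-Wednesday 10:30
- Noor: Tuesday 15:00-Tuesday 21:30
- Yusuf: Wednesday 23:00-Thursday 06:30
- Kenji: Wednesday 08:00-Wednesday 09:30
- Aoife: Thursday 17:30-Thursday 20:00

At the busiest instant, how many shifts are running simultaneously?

Walk through starts and ends in time order (an end at T is processed before a start at T):
Tuesday 15:00 start Noor → 1
Tuesday 15:30 start Nadia → 2
Tuesday 20:30 end Nadia → 1
Tuesday 21:30 end Noor → 0
Wednesday 06:30 start Hannah → 1
Wednesday 08:00 start Kenji → 2
Wednesday 08:30 start Sofia → 3
Wednesday 09:30 end Kenji → 2
Wednesday 10:30 end Hannah → 1
Wednesday 11:00 end Sofia → 0
Wednesday 22:30 start Tariq → 1
Wednesday 23:00 start Yusuf → 2
Thursday 00:00 end Tariq → 1
Thursday 06:30 end Yusuf → 0
Thursday 17:30 start Aoife → 1
Thursday 20:00 end Aoife → 0
Peak is 3, at Wednesday 08:30 (Hannah, Kenji, Sofia).

3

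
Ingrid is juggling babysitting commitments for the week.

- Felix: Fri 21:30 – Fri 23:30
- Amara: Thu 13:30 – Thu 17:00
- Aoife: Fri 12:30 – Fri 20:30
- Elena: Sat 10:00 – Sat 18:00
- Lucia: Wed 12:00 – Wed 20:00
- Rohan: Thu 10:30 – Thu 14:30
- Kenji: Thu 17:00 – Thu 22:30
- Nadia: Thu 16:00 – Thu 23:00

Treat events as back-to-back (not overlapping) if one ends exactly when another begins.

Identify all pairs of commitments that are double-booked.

Amara & Nadia, Amara & Rohan, Kenji & Nadia

Two intervals overlap when each starts before the other ends.
Sorted by start: Lucia, Rohan, Amara, Nadia, Kenji, Aoife, Felix, Elena.
Rohan starts after Lucia ends, so nothing later overlaps Lucia either.
Amara starts before Rohan ends → Rohan and Amara overlap.
Nadia starts after Rohan ends, so nothing later overlaps Rohan either.
Nadia starts before Amara ends → Amara and Nadia overlap.
Kenji starts exactly when Amara ends (back-to-back, no overlap), so nothing later overlaps Amara either.
Kenji starts before Nadia ends → Nadia and Kenji overlap.
Aoife starts after Nadia ends, so nothing later overlaps Nadia either.
Aoife starts after Kenji ends, so nothing later overlaps Kenji either.
Felix starts after Aoife ends, so nothing later overlaps Aoife either.
Elena starts after Felix ends.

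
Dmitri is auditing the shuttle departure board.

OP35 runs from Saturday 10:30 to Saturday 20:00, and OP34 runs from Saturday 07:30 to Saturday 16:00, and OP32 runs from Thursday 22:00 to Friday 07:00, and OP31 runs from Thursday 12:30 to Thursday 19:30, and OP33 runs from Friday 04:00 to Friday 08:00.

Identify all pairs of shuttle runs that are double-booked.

Two intervals overlap when each starts before the other ends.
Sorted by start: OP31, OP32, OP33, OP34, OP35.
OP32 starts after OP31 ends; OP31 is clear from here.
OP33 starts before OP32 ends → OP32 and OP33 overlap.
OP34 starts after OP32 ends; OP32 is clear from here.
OP34 starts after OP33 ends; OP33 is clear from here.
OP35 starts before OP34 ends → OP34 and OP35 overlap.

OP32 & OP33, OP34 & OP35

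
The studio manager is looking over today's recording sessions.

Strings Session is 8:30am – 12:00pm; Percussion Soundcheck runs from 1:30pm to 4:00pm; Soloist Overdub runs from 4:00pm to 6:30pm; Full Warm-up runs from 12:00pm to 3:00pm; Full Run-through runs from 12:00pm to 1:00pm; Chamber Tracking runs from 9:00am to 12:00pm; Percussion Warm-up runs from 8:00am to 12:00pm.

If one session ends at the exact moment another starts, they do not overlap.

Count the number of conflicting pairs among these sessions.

5

Sorted by start: Percussion Warm-up, Strings Session, Chamber Tracking, Full Warm-up, Full Run-through, Percussion Soundcheck, Soloist Overdub.
Strings Session starts before Percussion Warm-up ends → Percussion Warm-up and Strings Session overlap.
Chamber Tracking starts before Percussion Warm-up ends → Percussion Warm-up and Chamber Tracking overlap.
Full Warm-up starts exactly when Percussion Warm-up ends (back-to-back, no overlap); Percussion Warm-up is clear from here.
Chamber Tracking starts before Strings Session ends → Strings Session and Chamber Tracking overlap.
Full Warm-up starts exactly when Strings Session ends (back-to-back, no overlap); Strings Session is clear from here.
Full Warm-up starts exactly when Chamber Tracking ends (back-to-back, no overlap); Chamber Tracking is clear from here.
Full Run-through starts before Full Warm-up ends → Full Warm-up and Full Run-through overlap.
Percussion Soundcheck starts before Full Warm-up ends → Full Warm-up and Percussion Soundcheck overlap.
Soloist Overdub starts after Full Warm-up ends.
Percussion Soundcheck starts after Full Run-through ends; Full Run-through is clear from here.
Soloist Overdub starts exactly when Percussion Soundcheck ends (back-to-back, no overlap).
Overlapping pairs: Chamber Tracking & Percussion Warm-up, Chamber Tracking & Strings Session, Full Run-through & Full Warm-up, Full Warm-up & Percussion Soundcheck, Percussion Warm-up & Strings Session — 5 in total.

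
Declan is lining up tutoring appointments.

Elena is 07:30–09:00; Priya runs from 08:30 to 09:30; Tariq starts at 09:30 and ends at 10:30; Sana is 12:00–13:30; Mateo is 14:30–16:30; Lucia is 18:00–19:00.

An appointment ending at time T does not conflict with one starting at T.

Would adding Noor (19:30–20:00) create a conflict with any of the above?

No — it doesn't clash with anything

Elena: ends 09:00 at or before Noor starts 19:30 → clear.
Priya: ends 09:30 at or before Noor starts 19:30 → clear.
Tariq: ends 10:30 at or before Noor starts 19:30 → clear.
Sana: ends 13:30 at or before Noor starts 19:30 → clear.
Mateo: ends 16:30 at or before Noor starts 19:30 → clear.
Lucia: ends 19:00 at or before Noor starts 19:30 → clear.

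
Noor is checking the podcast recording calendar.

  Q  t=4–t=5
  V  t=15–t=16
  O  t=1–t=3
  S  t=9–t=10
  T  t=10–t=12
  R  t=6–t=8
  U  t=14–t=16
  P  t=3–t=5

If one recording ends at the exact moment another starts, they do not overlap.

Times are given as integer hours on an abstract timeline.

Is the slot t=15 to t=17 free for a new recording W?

No — it overlaps U, V

O: ends t=3 at or before W starts t=15 → clear.
P: ends t=5 at or before W starts t=15 → clear.
Q: ends t=5 at or before W starts t=15 → clear.
R: ends t=8 at or before W starts t=15 → clear.
S: ends t=10 at or before W starts t=15 → clear.
T: ends t=12 at or before W starts t=15 → clear.
U: starts t=14 before W ends t=17, and ends t=16 after W starts t=15 → overlap.
V: starts t=15 before W ends t=17, and ends t=16 after W starts t=15 → overlap.
W overlaps U, V.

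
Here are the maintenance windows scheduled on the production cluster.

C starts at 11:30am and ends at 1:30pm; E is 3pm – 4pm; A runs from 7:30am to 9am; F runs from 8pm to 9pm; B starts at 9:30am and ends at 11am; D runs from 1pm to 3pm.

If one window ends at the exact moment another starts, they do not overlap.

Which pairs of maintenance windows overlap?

C & D

Sorted by start: A, B, C, D, E, F.
B starts after A ends; A is clear from here.
C starts after B ends; B is clear from here.
D starts before C ends → C and D overlap.
E starts after C ends; C is clear from here.
E starts exactly when D ends (back-to-back, no overlap); D is clear from here.
F starts after E ends.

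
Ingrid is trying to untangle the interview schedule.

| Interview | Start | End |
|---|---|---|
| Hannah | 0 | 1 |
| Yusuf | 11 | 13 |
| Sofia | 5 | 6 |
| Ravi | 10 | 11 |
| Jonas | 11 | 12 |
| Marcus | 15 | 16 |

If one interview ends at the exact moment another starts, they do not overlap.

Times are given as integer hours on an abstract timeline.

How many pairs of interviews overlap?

Check each pair: they overlap iff neither finishes before the other starts.
Sorted by start: Hannah, Sofia, Ravi, Yusuf, Jonas, Marcus.
Sofia starts after Hannah ends — done with Hannah.
Ravi starts after Sofia ends — done with Sofia.
Yusuf starts exactly when Ravi ends (back-to-back, no overlap) — done with Ravi.
Jonas starts before Yusuf ends → Yusuf and Jonas overlap.
Marcus starts after Yusuf ends.
Marcus starts after Jonas ends.
Overlapping pairs: Jonas & Yusuf — 1 in total.

1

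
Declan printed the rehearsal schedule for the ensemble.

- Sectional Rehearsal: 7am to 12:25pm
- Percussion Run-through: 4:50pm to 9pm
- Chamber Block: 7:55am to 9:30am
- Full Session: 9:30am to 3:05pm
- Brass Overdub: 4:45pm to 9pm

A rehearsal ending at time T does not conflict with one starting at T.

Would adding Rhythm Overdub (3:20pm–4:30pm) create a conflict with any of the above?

No — it doesn't clash with anything

Sectional Rehearsal: ends 12:25pm at or before Rhythm Overdub starts 3:20pm → clear.
Chamber Block: ends 9:30am at or before Rhythm Overdub starts 3:20pm → clear.
Full Session: ends 3:05pm at or before Rhythm Overdub starts 3:20pm → clear.
Brass Overdub: starts 4:45pm at or after Rhythm Overdub ends 4:30pm → clear.
Percussion Run-through: starts 4:50pm at or after Rhythm Overdub ends 4:30pm → clear.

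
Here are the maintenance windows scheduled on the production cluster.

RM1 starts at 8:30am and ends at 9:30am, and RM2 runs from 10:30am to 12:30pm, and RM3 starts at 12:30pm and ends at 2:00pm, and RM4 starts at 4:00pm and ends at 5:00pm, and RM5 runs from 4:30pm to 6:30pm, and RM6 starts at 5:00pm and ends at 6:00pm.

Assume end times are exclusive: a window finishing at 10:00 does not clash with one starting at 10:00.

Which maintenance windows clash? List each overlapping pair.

Sorted by start: RM1, RM2, RM3, RM4, RM5, RM6.
RM2 starts after RM1 ends; RM1 is clear from here.
RM3 starts exactly when RM2 ends (back-to-back, no overlap); RM2 is clear from here.
RM4 starts after RM3 ends; RM3 is clear from here.
RM5 starts before RM4 ends → RM4 and RM5 overlap.
RM6 starts exactly when RM4 ends (back-to-back, no overlap).
RM6 starts before RM5 ends → RM5 and RM6 overlap.

RM4 & RM5, RM5 & RM6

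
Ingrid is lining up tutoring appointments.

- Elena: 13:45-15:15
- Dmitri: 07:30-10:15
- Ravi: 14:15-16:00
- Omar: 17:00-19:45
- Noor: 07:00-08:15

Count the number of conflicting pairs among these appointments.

Check each pair: they overlap iff neither finishes before the other starts.
Sorted by start: Noor, Dmitri, Elena, Ravi, Omar.
Dmitri starts before Noor ends → Noor and Dmitri overlap.
Elena starts after Noor ends — done with Noor.
Elena starts after Dmitri ends — done with Dmitri.
Ravi starts before Elena ends → Elena and Ravi overlap.
Omar starts after Elena ends.
Omar starts after Ravi ends.
Overlapping pairs: Dmitri & Noor, Elena & Ravi — 2 in total.

2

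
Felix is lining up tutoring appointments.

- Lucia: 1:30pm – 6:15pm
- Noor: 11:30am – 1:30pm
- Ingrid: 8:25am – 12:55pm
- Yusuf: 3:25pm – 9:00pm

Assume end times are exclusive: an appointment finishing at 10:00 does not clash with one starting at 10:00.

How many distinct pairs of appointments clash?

2

Check each pair: they overlap iff neither finishes before the other starts.
Sorted by start: Ingrid, Noor, Lucia, Yusuf.
Noor starts before Ingrid ends → Ingrid and Noor overlap.
Lucia starts after Ingrid ends; Ingrid is clear from here.
Lucia starts exactly when Noor ends (back-to-back, no overlap); Noor is clear from here.
Yusuf starts before Lucia ends → Lucia and Yusuf overlap.
Overlapping pairs: Ingrid & Noor, Lucia & Yusuf — 2 in total.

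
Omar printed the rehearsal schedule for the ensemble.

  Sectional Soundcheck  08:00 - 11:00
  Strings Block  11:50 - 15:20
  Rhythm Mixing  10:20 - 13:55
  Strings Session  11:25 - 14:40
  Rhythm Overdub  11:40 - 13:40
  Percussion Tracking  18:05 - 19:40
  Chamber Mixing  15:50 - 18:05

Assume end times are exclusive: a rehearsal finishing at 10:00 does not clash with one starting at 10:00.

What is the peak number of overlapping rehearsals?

4

Sweep the timeline, counting +1 at each start and −1 at each end (ends before starts at a tie):
08:00 start Sectional Soundcheck → 1
10:20 start Rhythm Mixing → 2
11:00 end Sectional Soundcheck → 1
11:25 start Strings Session → 2
11:40 start Rhythm Overdub → 3
11:50 start Strings Block → 4
13:40 end Rhythm Overdub → 3
13:55 end Rhythm Mixing → 2
14:40 end Strings Session → 1
15:20 end Strings Block → 0
15:50 start Chamber Mixing → 1
18:05 end Chamber Mixing → 0
18:05 start Percussion Tracking → 1
19:40 end Percussion Tracking → 0
Peak is 4, at 11:50 (Rhythm Mixing, Rhythm Overdub, Strings Block, Strings Session).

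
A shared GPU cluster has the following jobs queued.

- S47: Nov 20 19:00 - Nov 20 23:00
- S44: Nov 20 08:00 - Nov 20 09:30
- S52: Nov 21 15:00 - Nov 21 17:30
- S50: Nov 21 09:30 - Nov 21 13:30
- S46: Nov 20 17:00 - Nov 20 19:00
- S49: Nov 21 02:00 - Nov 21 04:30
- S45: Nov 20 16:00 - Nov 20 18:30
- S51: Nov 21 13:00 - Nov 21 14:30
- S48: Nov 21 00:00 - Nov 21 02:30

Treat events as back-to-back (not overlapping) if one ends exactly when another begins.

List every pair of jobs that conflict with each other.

S45 & S46, S48 & S49, S50 & S51

Check each pair: they overlap iff neither finishes before the other starts.
Sorted by start: S44, S45, S46, S47, S48, S49, S50, S51, S52.
S45 starts after S44 ends — done with S44.
S46 starts before S45 ends → S45 and S46 overlap.
S47 starts after S45 ends — done with S45.
S47 starts exactly when S46 ends (back-to-back, no overlap) — done with S46.
S48 starts after S47 ends — done with S47.
S49 starts before S48 ends → S48 and S49 overlap.
S50 starts after S48 ends — done with S48.
S50 starts after S49 ends — done with S49.
S51 starts before S50 ends → S50 and S51 overlap.
S52 starts after S50 ends.
S52 starts after S51 ends.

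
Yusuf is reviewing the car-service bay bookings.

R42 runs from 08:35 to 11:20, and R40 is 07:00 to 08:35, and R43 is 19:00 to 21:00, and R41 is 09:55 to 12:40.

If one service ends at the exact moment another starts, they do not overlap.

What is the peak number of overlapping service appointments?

Sort all start/end points and keep a running count:
07:00 start R40 → 1
08:35 end R40 → 0
08:35 start R42 → 1
09:55 start R41 → 2
11:20 end R42 → 1
12:40 end R41 → 0
19:00 start R43 → 1
21:00 end R43 → 0
Peak is 2, at 09:55 (R41, R42).

2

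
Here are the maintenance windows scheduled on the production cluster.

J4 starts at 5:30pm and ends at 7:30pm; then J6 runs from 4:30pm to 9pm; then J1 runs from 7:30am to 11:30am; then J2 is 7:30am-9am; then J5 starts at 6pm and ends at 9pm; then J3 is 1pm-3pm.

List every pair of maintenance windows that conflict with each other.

Sorted by start: J1, J2, J3, J6, J4, J5.
J2 starts before J1 ends → J1 and J2 overlap.
J3 starts after J1 ends, so nothing later overlaps J1 either.
J3 starts after J2 ends, so nothing later overlaps J2 either.
J6 starts after J3 ends, so nothing later overlaps J3 either.
J4 starts before J6 ends → J6 and J4 overlap.
J5 starts before J6 ends → J6 and J5 overlap.
J5 starts before J4 ends → J4 and J5 overlap.

J1 & J2, J4 & J5, J4 & J6, J5 & J6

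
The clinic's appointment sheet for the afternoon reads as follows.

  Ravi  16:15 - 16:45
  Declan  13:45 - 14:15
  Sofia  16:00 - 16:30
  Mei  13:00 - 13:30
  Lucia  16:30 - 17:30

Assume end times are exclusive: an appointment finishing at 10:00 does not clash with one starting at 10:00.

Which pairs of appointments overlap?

Check each pair: they overlap iff neither finishes before the other starts.
Sorted by start: Mei, Declan, Sofia, Ravi, Lucia.
Declan starts after Mei ends; Mei is clear from here.
Sofia starts after Declan ends; Declan is clear from here.
Ravi starts before Sofia ends → Sofia and Ravi overlap.
Lucia starts exactly when Sofia ends (back-to-back, no overlap).
Lucia starts before Ravi ends → Ravi and Lucia overlap.

Lucia & Ravi, Ravi & Sofia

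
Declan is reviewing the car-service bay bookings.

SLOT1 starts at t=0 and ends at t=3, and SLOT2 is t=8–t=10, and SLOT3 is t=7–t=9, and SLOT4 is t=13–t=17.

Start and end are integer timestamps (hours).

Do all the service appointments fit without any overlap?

Check each pair: they overlap iff neither finishes before the other starts.
Sorted by start: SLOT1, SLOT3, SLOT2, SLOT4.
SLOT3 starts after SLOT1 ends — done with SLOT1.
SLOT2 starts before SLOT3 ends → SLOT3 and SLOT2 overlap.
That's a conflict, so the schedule is not conflict-free.

No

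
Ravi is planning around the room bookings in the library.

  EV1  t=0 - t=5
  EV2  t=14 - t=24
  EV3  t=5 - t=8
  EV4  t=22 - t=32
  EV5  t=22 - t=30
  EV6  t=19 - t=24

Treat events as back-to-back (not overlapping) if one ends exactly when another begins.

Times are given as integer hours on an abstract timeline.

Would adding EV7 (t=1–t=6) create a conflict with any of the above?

Yes — it overlaps EV1, EV3

EV1: starts t=0 before EV7 ends t=6, and ends t=5 after EV7 starts t=1 → overlap.
EV3: starts t=5 before EV7 ends t=6, and ends t=8 after EV7 starts t=1 → overlap.
EV2: starts t=14 at or after EV7 ends t=6 → clear.
EV6: starts t=19 at or after EV7 ends t=6 → clear.
EV4: starts t=22 at or after EV7 ends t=6 → clear.
EV5: starts t=22 at or after EV7 ends t=6 → clear.
EV7 overlaps EV1, EV3.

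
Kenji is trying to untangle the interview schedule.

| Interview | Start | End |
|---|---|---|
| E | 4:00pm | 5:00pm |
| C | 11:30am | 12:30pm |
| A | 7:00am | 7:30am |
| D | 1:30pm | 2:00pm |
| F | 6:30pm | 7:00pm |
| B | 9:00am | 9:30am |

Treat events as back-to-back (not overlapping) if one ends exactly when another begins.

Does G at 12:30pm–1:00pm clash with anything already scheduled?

No — it doesn't clash with anything

A: ends 7:30am at or before G starts 12:30pm → clear.
B: ends 9:30am at or before G starts 12:30pm → clear.
C: ends 12:30pm at or before G starts 12:30pm → clear.
D: starts 1:30pm at or after G ends 1:00pm → clear.
E: starts 4:00pm at or after G ends 1:00pm → clear.
F: starts 6:30pm at or after G ends 1:00pm → clear.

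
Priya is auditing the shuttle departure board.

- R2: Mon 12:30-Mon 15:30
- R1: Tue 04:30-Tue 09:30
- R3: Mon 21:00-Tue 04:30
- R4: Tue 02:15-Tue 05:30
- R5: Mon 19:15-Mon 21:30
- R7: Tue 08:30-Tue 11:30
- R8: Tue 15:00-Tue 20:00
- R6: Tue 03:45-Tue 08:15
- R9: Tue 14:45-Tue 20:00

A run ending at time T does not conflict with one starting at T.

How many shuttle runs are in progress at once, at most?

3

Sweep the timeline, counting +1 at each start and −1 at each end (ends before starts at a tie):
Mon 12:30 start R2 → 1
Mon 15:30 end R2 → 0
Mon 19:15 start R5 → 1
Mon 21:00 start R3 → 2
Mon 21:30 end R5 → 1
Tue 02:15 start R4 → 2
Tue 03:45 start R6 → 3
Tue 04:30 end R3 → 2
Tue 04:30 start R1 → 3
Tue 05:30 end R4 → 2
Tue 08:15 end R6 → 1
Tue 08:30 start R7 → 2
Tue 09:30 end R1 → 1
Tue 11:30 end R7 → 0
Tue 14:45 start R9 → 1
Tue 15:00 start R8 → 2
Tue 20:00 end R8 → 1
Tue 20:00 end R9 → 0
Peak is 3, at Tue 03:45 (R3, R4, R6).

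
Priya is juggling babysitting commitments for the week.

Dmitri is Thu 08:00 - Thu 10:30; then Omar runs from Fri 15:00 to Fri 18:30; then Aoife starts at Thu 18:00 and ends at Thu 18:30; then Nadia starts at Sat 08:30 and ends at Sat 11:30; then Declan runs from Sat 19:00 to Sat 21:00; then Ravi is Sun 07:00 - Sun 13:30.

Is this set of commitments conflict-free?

Yes

Sorted by start: Dmitri, Aoife, Omar, Nadia, Declan, Ravi.
Aoife starts after Dmitri ends; Dmitri is clear from here.
Omar starts after Aoife ends; Aoife is clear from here.
Nadia starts after Omar ends; Omar is clear from here.
Declan starts after Nadia ends; Nadia is clear from here.
Ravi starts after Declan ends.
Every pair is clear; the schedule has no overlaps.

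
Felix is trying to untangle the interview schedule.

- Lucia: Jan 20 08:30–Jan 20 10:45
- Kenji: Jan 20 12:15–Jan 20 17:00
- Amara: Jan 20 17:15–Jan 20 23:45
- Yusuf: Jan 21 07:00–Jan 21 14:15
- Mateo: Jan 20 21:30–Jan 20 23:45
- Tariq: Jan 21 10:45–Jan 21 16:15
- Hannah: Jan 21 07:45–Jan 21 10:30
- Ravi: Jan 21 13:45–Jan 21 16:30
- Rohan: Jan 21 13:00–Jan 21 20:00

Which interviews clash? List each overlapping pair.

Sorted by start: Lucia, Kenji, Amara, Mateo, Yusuf, Hannah, Tariq, Rohan, Ravi.
Kenji starts after Lucia ends, so Lucia has no further overlaps.
Amara starts after Kenji ends, so Kenji has no further overlaps.
Mateo starts before Amara ends → Amara and Mateo overlap.
Yusuf starts after Amara ends, so Amara has no further overlaps.
Yusuf starts after Mateo ends, so Mateo has no further overlaps.
Hannah starts before Yusuf ends → Yusuf and Hannah overlap.
Tariq starts before Yusuf ends → Yusuf and Tariq overlap.
Rohan starts before Yusuf ends → Yusuf and Rohan overlap.
Ravi starts before Yusuf ends → Yusuf and Ravi overlap.
Tariq starts after Hannah ends, so Hannah has no further overlaps.
Rohan starts before Tariq ends → Tariq and Rohan overlap.
Ravi starts before Tariq ends → Tariq and Ravi overlap.
Ravi starts before Rohan ends → Rohan and Ravi overlap.

Amara & Mateo, Hannah & Yusuf, Ravi & Rohan, Ravi & Tariq, Ravi & Yusuf, Rohan & Tariq, Rohan & Yusuf, Tariq & Yusuf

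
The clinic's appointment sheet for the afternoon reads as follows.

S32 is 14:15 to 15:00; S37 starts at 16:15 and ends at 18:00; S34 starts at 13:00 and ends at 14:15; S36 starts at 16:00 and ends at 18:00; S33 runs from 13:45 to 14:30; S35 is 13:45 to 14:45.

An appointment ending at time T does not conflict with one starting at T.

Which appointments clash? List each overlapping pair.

S32 & S33, S32 & S35, S33 & S34, S33 & S35, S34 & S35, S36 & S37

Two intervals overlap when each starts before the other ends.
Sorted by start: S34, S33, S35, S32, S36, S37.
S33 starts before S34 ends → S34 and S33 overlap.
S35 starts before S34 ends → S34 and S35 overlap.
S32 starts exactly when S34 ends (back-to-back, no overlap) — done with S34.
S35 starts before S33 ends → S33 and S35 overlap.
S32 starts before S33 ends → S33 and S32 overlap.
S36 starts after S33 ends — done with S33.
S32 starts before S35 ends → S35 and S32 overlap.
S36 starts after S35 ends — done with S35.
S36 starts after S32 ends — done with S32.
S37 starts before S36 ends → S36 and S37 overlap.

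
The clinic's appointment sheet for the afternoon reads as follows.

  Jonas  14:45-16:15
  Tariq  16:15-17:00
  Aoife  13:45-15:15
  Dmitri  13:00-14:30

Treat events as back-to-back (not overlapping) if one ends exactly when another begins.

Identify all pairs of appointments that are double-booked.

Sorted by start: Dmitri, Aoife, Jonas, Tariq.
Aoife starts before Dmitri ends → Dmitri and Aoife overlap.
Jonas starts after Dmitri ends, so Dmitri has no further overlaps.
Jonas starts before Aoife ends → Aoife and Jonas overlap.
Tariq starts after Aoife ends.
Tariq starts exactly when Jonas ends (back-to-back, no overlap).

Aoife & Dmitri, Aoife & Jonas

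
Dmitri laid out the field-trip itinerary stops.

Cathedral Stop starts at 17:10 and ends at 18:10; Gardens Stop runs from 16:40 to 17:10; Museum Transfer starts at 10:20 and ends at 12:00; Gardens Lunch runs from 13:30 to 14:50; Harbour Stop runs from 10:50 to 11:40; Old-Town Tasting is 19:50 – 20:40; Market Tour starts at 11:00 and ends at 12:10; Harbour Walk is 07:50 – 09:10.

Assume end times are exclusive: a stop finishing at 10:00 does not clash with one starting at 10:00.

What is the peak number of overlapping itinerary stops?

Walk through starts and ends in time order (an end at T is processed before a start at T):
07:50 start Harbour Walk → 1
09:10 end Harbour Walk → 0
10:20 start Museum Transfer → 1
10:50 start Harbour Stop → 2
11:00 start Market Tour → 3
11:40 end Harbour Stop → 2
12:00 end Museum Transfer → 1
12:10 end Market Tour → 0
13:30 start Gardens Lunch → 1
14:50 end Gardens Lunch → 0
16:40 start Gardens Stop → 1
17:10 end Gardens Stop → 0
17:10 start Cathedral Stop → 1
18:10 end Cathedral Stop → 0
19:50 start Old-Town Tasting → 1
20:40 end Old-Town Tasting → 0
Peak is 3, at 11:00 (Harbour Stop, Market Tour, Museum Transfer).

3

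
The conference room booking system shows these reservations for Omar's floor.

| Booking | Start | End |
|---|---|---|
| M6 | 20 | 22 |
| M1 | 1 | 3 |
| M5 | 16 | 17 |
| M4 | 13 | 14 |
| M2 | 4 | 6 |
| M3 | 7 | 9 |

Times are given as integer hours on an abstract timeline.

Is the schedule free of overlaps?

Check each pair: they overlap iff neither finishes before the other starts.
Sorted by start: M1, M2, M3, M4, M5, M6.
M2 starts after M1 ends, so M1 has no further overlaps.
M3 starts after M2 ends, so M2 has no further overlaps.
M4 starts after M3 ends, so M3 has no further overlaps.
M5 starts after M4 ends, so M4 has no further overlaps.
M6 starts after M5 ends.
Every pair is clear; the schedule has no overlaps.

Yes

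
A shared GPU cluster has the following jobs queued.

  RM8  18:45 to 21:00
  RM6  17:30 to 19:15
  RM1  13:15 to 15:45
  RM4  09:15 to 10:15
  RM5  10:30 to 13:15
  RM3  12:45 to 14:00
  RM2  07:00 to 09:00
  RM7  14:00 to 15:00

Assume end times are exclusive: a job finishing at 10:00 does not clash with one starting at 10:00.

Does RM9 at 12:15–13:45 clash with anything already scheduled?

RM2: ends 09:00 at or before RM9 starts 12:15 → clear.
RM4: ends 10:15 at or before RM9 starts 12:15 → clear.
RM5: starts 10:30 before RM9 ends 13:45, and ends 13:15 after RM9 starts 12:15 → overlap.
RM3: starts 12:45 before RM9 ends 13:45, and ends 14:00 after RM9 starts 12:15 → overlap.
RM1: starts 13:15 before RM9 ends 13:45, and ends 15:45 after RM9 starts 12:15 → overlap.
RM7: starts 14:00 at or after RM9 ends 13:45 → clear.
RM6: starts 17:30 at or after RM9 ends 13:45 → clear.
RM8: starts 18:45 at or after RM9 ends 13:45 → clear.
RM9 overlaps RM1, RM3, RM5.

Yes — it overlaps RM1, RM3, RM5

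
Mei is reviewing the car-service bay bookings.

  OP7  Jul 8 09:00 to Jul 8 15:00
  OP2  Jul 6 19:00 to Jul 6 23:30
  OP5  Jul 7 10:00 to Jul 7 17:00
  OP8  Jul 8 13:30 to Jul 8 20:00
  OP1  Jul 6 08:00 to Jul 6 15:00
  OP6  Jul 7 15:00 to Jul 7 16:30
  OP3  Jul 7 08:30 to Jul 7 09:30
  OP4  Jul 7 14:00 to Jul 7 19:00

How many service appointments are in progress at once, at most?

Walk through starts and ends in time order (an end at T is processed before a start at T):
Jul 6 08:00 start OP1 → 1
Jul 6 15:00 end OP1 → 0
Jul 6 19:00 start OP2 → 1
Jul 6 23:30 end OP2 → 0
Jul 7 08:30 start OP3 → 1
Jul 7 09:30 end OP3 → 0
Jul 7 10:00 start OP5 → 1
Jul 7 14:00 start OP4 → 2
Jul 7 15:00 start OP6 → 3
Jul 7 16:30 end OP6 → 2
Jul 7 17:00 end OP5 → 1
Jul 7 19:00 end OP4 → 0
Jul 8 09:00 start OP7 → 1
Jul 8 13:30 start OP8 → 2
Jul 8 15:00 end OP7 → 1
Jul 8 20:00 end OP8 → 0
Peak is 3, at Jul 7 15:00 (OP4, OP5, OP6).

3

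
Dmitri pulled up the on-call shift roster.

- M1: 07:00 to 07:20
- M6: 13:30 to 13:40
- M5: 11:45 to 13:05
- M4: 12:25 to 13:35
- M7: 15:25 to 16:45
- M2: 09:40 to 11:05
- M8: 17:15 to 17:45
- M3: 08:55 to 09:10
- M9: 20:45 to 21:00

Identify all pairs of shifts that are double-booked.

Two intervals overlap when each starts before the other ends.
Sorted by start: M1, M3, M2, M5, M4, M6, M7, M8, M9.
M3 starts after M1 ends; M1 is clear from here.
M2 starts after M3 ends; M3 is clear from here.
M5 starts after M2 ends; M2 is clear from here.
M4 starts before M5 ends → M5 and M4 overlap.
M6 starts after M5 ends; M5 is clear from here.
M6 starts before M4 ends → M4 and M6 overlap.
M7 starts after M4 ends; M4 is clear from here.
M7 starts after M6 ends; M6 is clear from here.
M8 starts after M7 ends; M7 is clear from here.
M9 starts after M8 ends.

M4 & M5, M4 & M6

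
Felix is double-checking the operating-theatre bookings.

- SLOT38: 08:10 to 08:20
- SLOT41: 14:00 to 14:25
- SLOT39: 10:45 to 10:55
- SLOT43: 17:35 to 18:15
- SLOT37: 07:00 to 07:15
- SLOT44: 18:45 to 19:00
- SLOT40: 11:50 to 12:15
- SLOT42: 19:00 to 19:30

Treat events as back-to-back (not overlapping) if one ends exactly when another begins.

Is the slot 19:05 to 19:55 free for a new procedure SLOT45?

No — it overlaps SLOT42

SLOT37: ends 07:15 at or before SLOT45 starts 19:05 → clear.
SLOT38: ends 08:20 at or before SLOT45 starts 19:05 → clear.
SLOT39: ends 10:55 at or before SLOT45 starts 19:05 → clear.
SLOT40: ends 12:15 at or before SLOT45 starts 19:05 → clear.
SLOT41: ends 14:25 at or before SLOT45 starts 19:05 → clear.
SLOT43: ends 18:15 at or before SLOT45 starts 19:05 → clear.
SLOT44: ends 19:00 at or before SLOT45 starts 19:05 → clear.
SLOT42: starts 19:00 before SLOT45 ends 19:55, and ends 19:30 after SLOT45 starts 19:05 → overlap.
SLOT45 overlaps SLOT42.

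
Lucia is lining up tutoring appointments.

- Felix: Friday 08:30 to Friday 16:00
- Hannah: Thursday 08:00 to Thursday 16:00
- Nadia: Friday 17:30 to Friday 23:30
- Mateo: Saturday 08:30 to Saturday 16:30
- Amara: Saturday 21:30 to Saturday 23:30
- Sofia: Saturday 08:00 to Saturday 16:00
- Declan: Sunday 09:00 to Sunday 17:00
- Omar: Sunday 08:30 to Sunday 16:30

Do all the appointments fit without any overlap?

Two intervals overlap when each starts before the other ends.
Sorted by start: Hannah, Felix, Nadia, Sofia, Mateo, Amara, Omar, Declan.
Felix starts after Hannah ends, so Hannah has no further overlaps.
Nadia starts after Felix ends, so Felix has no further overlaps.
Sofia starts after Nadia ends, so Nadia has no further overlaps.
Mateo starts before Sofia ends → Sofia and Mateo overlap.
That's a conflict, so the schedule is not conflict-free.

No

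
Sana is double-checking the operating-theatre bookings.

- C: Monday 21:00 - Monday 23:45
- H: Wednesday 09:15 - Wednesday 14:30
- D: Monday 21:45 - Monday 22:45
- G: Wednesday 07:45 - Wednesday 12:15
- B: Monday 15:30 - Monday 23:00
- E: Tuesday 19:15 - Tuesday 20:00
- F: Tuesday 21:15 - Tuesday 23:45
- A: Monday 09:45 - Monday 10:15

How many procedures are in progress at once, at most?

Sweep the timeline, counting +1 at each start and −1 at each end (ends before starts at a tie):
Monday 09:45 start A → 1
Monday 10:15 end A → 0
Monday 15:30 start B → 1
Monday 21:00 start C → 2
Monday 21:45 start D → 3
Monday 22:45 end D → 2
Monday 23:00 end B → 1
Monday 23:45 end C → 0
Tuesday 19:15 start E → 1
Tuesday 20:00 end E → 0
Tuesday 21:15 start F → 1
Tuesday 23:45 end F → 0
Wednesday 07:45 start G → 1
Wednesday 09:15 start H → 2
Wednesday 12:15 end G → 1
Wednesday 14:30 end H → 0
Peak is 3, at Monday 21:45 (B, C, D).

3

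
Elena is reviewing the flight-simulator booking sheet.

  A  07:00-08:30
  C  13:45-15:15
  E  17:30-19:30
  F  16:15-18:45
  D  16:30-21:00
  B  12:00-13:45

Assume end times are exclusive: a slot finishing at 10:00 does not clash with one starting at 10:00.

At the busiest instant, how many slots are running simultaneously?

Sweep the timeline, counting +1 at each start and −1 at each end (ends before starts at a tie):
07:00 start A → 1
08:30 end A → 0
12:00 start B → 1
13:45 end B → 0
13:45 start C → 1
15:15 end C → 0
16:15 start F → 1
16:30 start D → 2
17:30 start E → 3
18:45 end F → 2
19:30 end E → 1
21:00 end D → 0
Peak is 3, at 17:30 (D, E, F).

3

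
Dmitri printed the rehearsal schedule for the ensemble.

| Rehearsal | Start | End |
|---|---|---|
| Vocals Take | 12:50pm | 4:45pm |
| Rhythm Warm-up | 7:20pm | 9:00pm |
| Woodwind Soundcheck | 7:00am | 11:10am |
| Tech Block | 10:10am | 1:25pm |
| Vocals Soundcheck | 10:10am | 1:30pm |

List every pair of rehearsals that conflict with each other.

Check each pair: they overlap iff neither finishes before the other starts.
Sorted by start: Woodwind Soundcheck, Vocals Soundcheck, Tech Block, Vocals Take, Rhythm Warm-up.
Vocals Soundcheck starts before Woodwind Soundcheck ends → Woodwind Soundcheck and Vocals Soundcheck overlap.
Tech Block starts before Woodwind Soundcheck ends → Woodwind Soundcheck and Tech Block overlap.
Vocals Take starts after Woodwind Soundcheck ends, so nothing later overlaps Woodwind Soundcheck either.
Tech Block starts before Vocals Soundcheck ends → Vocals Soundcheck and Tech Block overlap.
Vocals Take starts before Vocals Soundcheck ends → Vocals Soundcheck and Vocals Take overlap.
Rhythm Warm-up starts after Vocals Soundcheck ends.
Vocals Take starts before Tech Block ends → Tech Block and Vocals Take overlap.
Rhythm Warm-up starts after Tech Block ends.
Rhythm Warm-up starts after Vocals Take ends.

Tech Block & Vocals Soundcheck, Tech Block & Vocals Take, Tech Block & Woodwind Soundcheck, Vocals Soundcheck & Vocals Take, Vocals Soundcheck & Woodwind Soundcheck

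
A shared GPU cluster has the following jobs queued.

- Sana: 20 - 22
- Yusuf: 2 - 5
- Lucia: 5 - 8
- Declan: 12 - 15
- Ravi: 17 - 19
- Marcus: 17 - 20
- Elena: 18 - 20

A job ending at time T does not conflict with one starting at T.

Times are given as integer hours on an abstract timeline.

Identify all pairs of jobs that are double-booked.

Check each pair: they overlap iff neither finishes before the other starts.
Sorted by start: Yusuf, Lucia, Declan, Ravi, Marcus, Elena, Sana.
Lucia starts exactly when Yusuf ends (back-to-back, no overlap), so Yusuf has no further overlaps.
Declan starts after Lucia ends, so Lucia has no further overlaps.
Ravi starts after Declan ends, so Declan has no further overlaps.
Marcus starts before Ravi ends → Ravi and Marcus overlap.
Elena starts before Ravi ends → Ravi and Elena overlap.
Sana starts after Ravi ends.
Elena starts before Marcus ends → Marcus and Elena overlap.
Sana starts exactly when Marcus ends (back-to-back, no overlap).
Sana starts exactly when Elena ends (back-to-back, no overlap).

Elena & Marcus, Elena & Ravi, Marcus & Ravi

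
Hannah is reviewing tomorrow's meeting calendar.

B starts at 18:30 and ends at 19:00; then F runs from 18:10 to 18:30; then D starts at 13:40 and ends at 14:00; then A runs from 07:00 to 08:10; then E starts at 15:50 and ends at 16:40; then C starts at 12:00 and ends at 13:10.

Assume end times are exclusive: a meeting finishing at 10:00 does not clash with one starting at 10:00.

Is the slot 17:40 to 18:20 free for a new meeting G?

No — it overlaps F

A: ends 08:10 at or before G starts 17:40 → clear.
C: ends 13:10 at or before G starts 17:40 → clear.
D: ends 14:00 at or before G starts 17:40 → clear.
E: ends 16:40 at or before G starts 17:40 → clear.
F: starts 18:10 before G ends 18:20, and ends 18:30 after G starts 17:40 → overlap.
B: starts 18:30 at or after G ends 18:20 → clear.
G overlaps F.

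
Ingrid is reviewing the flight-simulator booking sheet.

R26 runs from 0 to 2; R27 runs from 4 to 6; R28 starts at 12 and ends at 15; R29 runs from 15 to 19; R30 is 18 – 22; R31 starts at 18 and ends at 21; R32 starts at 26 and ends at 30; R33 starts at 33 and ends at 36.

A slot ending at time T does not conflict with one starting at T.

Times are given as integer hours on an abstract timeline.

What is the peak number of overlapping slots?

3

Sweep the timeline, counting +1 at each start and −1 at each end (ends before starts at a tie):
0 start R26 → 1
2 end R26 → 0
4 start R27 → 1
6 end R27 → 0
12 start R28 → 1
15 end R28 → 0
15 start R29 → 1
18 start R30 → 2
18 start R31 → 3
19 end R29 → 2
21 end R31 → 1
22 end R30 → 0
26 start R32 → 1
30 end R32 → 0
33 start R33 → 1
36 end R33 → 0
Peak is 3, at 18 (R29, R30, R31).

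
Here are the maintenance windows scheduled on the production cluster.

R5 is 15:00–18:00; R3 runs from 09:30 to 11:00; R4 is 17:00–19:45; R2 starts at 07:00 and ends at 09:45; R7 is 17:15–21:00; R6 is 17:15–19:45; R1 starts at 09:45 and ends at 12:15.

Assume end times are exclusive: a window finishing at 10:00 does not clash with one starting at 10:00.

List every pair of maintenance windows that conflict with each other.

R1 & R3, R2 & R3, R4 & R5, R4 & R6, R4 & R7, R5 & R6, R5 & R7, R6 & R7

Sorted by start: R2, R3, R1, R5, R4, R6, R7.
R3 starts before R2 ends → R2 and R3 overlap.
R1 starts exactly when R2 ends (back-to-back, no overlap) — done with R2.
R1 starts before R3 ends → R3 and R1 overlap.
R5 starts after R3 ends — done with R3.
R5 starts after R1 ends — done with R1.
R4 starts before R5 ends → R5 and R4 overlap.
R6 starts before R5 ends → R5 and R6 overlap.
R7 starts before R5 ends → R5 and R7 overlap.
R6 starts before R4 ends → R4 and R6 overlap.
R7 starts before R4 ends → R4 and R7 overlap.
R7 starts before R6 ends → R6 and R7 overlap.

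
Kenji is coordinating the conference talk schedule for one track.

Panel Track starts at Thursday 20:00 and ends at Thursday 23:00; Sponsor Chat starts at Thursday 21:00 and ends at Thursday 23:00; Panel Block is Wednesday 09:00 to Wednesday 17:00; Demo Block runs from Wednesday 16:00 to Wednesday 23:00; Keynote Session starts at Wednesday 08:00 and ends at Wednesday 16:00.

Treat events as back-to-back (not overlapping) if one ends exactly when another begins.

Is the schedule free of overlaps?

Sorted by start: Keynote Session, Panel Block, Demo Block, Panel Track, Sponsor Chat.
Panel Block starts before Keynote Session ends → Keynote Session and Panel Block overlap.
That's a conflict, so the schedule is not conflict-free.

No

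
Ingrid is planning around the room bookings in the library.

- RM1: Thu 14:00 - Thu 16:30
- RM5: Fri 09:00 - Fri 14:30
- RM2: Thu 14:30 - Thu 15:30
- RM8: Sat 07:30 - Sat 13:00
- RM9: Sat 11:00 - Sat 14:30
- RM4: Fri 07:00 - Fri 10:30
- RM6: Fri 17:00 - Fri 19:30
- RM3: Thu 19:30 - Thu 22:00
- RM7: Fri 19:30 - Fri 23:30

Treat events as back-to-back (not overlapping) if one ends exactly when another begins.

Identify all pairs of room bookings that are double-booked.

RM1 & RM2, RM4 & RM5, RM8 & RM9

Check each pair: they overlap iff neither finishes before the other starts.
Sorted by start: RM1, RM2, RM3, RM4, RM5, RM6, RM7, RM8, RM9.
RM2 starts before RM1 ends → RM1 and RM2 overlap.
RM3 starts after RM1 ends, so nothing later overlaps RM1 either.
RM3 starts after RM2 ends, so nothing later overlaps RM2 either.
RM4 starts after RM3 ends, so nothing later overlaps RM3 either.
RM5 starts before RM4 ends → RM4 and RM5 overlap.
RM6 starts after RM4 ends, so nothing later overlaps RM4 either.
RM6 starts after RM5 ends, so nothing later overlaps RM5 either.
RM7 starts exactly when RM6 ends (back-to-back, no overlap), so nothing later overlaps RM6 either.
RM8 starts after RM7 ends, so nothing later overlaps RM7 either.
RM9 starts before RM8 ends → RM8 and RM9 overlap.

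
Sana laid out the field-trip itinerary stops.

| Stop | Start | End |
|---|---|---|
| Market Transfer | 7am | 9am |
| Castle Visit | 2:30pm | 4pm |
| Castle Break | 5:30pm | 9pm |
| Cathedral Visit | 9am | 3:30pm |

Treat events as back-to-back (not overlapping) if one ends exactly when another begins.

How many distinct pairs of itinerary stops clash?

1

Sorted by start: Market Transfer, Cathedral Visit, Castle Visit, Castle Break.
Cathedral Visit starts exactly when Market Transfer ends (back-to-back, no overlap), so nothing later overlaps Market Transfer either.
Castle Visit starts before Cathedral Visit ends → Cathedral Visit and Castle Visit overlap.
Castle Break starts after Cathedral Visit ends.
Castle Break starts after Castle Visit ends.
Overlapping pairs: Castle Visit & Cathedral Visit — 1 in total.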